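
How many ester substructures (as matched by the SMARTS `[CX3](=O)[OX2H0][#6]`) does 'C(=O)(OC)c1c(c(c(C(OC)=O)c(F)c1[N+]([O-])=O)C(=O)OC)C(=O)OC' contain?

4

[CX3](=O)[OX2H0][#6] is the SMARTS for an ester: a carbonyl carbon bonded to an oxygen that is itself bonded to carbon (no H on that O).
The molecule carries 4 separate instances of a methyl-ester group (-C(=O)OCH3) meeting every constraint; each maps to a distinct set of atoms, giving 4 matches.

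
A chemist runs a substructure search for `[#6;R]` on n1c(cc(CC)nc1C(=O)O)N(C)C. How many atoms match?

4

The query [#6;R] means: carbon that is part of a ring.
Check the 14 heavy atoms by environment: 2× n (aromatic, in 6-ring) → no; 4× c (aromatic, in 6-ring) → match; 1× N (acyclic) → no; 5× C (acyclic) → no; 2× O (acyclic) → no.
That gives 4 matching atoms.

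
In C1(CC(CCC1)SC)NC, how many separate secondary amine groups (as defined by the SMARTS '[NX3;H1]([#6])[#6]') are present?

1

[NX3;H1]([#6])[#6] is the SMARTS for a secondary amine: a trivalent nitrogen with one H, bonded to two carbons.
Exactly one fragment in the molecule meets all constraints, giving 1 match.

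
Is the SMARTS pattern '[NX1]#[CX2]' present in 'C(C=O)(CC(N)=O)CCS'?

No

The pattern [NX1]#[CX2] describes a nitrogen triple-bonded to a two-connected carbon — a nitrile.
The closest candidate here is a primary amide (-C(=O)NH2), but the nitrogen is NX3, not NX1. No other fragment satisfies the full query, so there is no match.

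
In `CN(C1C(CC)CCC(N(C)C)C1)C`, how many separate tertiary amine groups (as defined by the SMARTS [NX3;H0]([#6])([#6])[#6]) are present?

2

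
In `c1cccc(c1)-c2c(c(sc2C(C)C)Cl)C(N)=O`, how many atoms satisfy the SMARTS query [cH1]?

The query [cH1] means: aromatic carbon bearing exactly one hydrogen.
Check the 18 heavy atoms by environment: 1× s (aromatic, H0) → no; 5× c (aromatic, H0) → no; 5× c (aromatic, H1) → match; 1× Cl (H0) → no; 1× C (H0) → no; 1× O (H0) → no; 1× N (H2) → no; 1× C (H1) → no; 2× C (H3) → no.
That gives 5 matching atoms.

5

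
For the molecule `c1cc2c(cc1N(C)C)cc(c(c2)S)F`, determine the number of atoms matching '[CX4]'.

The query [CX4] means: C with X4: aliphatic carbon with exactly 4 total connections (bonds + H).
Check the 15 heavy atoms by environment: 10× c (aromatic, X3) → no; 1× F (X1) → no; 1× S (X2) → no; 1× N (X3) → no; 2× C (X4) → match.
That gives 2 matching atoms.

2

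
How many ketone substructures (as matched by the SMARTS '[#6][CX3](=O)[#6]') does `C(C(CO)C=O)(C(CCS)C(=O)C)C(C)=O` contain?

2

[#6][CX3](=O)[#6] is the SMARTS for a ketone: a carbonyl carbon (no H) flanked by two carbons.
The molecule carries 2 separate instances of an acetyl/ketone group (-C(=O)CH3) meeting every constraint; each maps to a distinct set of atoms, giving 2 matches.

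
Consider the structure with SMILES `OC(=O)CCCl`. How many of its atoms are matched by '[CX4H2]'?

The query [CX4H2] means: sp3 carbon (X4) with exactly two hydrogens.
Check the 6 heavy atoms by environment: 2× C (H2, X4) → match; 1× C (H0, X3) → no; 1× O (H0, X1) → no; 1× O (H1, X2) → no; 1× Cl (H0, X1) → no.
That gives 2 matching atoms.

2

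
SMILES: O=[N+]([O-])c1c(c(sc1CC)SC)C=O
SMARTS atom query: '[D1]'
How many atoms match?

The query [D1] means: atom with exactly one heavy-atom neighbour (degree 1).
Check the 14 heavy atoms by environment: 1× s (aromatic, D2) → no; 4× c (aromatic, D3) → no; 1× S (D2) → no; 2× C (D1) → match; 1× N (charge +1, D3) → no; 1× O (charge -1, D1) → match; 2× O (D1) → match; 2× C (D2) → no.
Summing the matching environments: 2 + 1 + 2 = 5 matching atoms.

5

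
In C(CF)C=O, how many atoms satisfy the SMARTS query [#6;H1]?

1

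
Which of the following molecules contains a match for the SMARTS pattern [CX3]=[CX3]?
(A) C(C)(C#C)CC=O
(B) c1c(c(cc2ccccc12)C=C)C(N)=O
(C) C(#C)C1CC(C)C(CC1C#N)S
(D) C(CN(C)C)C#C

B

[CX3]=[CX3] describes a non-aromatic C=C double bond between two sp2 carbons (an alkene).
(A) has an ethynyl group (-C#CH) but the C-C bond is a triple bond, not a double bond.
(B) contains a vinyl group (-CH=CH2), which satisfies every atom and bond constraint.
(C) has an ethynyl group (-C#CH) but the C-C bond is a triple bond, not a double bond.
(D) has an ethynyl group (-C#CH) but the C-C bond is a triple bond, not a double bond.
So the answer is (B).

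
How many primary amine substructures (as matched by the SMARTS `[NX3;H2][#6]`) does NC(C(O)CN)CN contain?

[NX3;H2][#6] is the SMARTS for a primary amine: a trivalent nitrogen with two H attached to carbon.
The molecule carries 3 separate instances of a primary amino group (-NH2) meeting every constraint; each maps to a distinct set of atoms, giving 3 matches.

3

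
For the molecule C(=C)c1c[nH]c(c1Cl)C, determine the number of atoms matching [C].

3

The query [C] means: uppercase C matches aliphatic (non-aromatic) carbon only.
Check the 9 heavy atoms by environment: 1× n (aromatic) → no; 4× c (aromatic) → no; 3× C → match; 1× Cl → no.
That gives 3 matching atoms.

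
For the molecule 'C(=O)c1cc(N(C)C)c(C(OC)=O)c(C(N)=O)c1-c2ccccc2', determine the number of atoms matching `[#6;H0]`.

The query [#6;H0] means: any carbon with no attached hydrogen.
Check the 24 heavy atoms by environment: 6× c (aromatic, H0) → match; 6× c (aromatic, H1) → no; 2× C (H0) → match; 4× O (H0) → no; 1× N (H2) → no; 1× C (H1) → no; 1× N (H0) → no; 3× C (H3) → no.
Summing the matching environments: 6 + 2 = 8 matching atoms.

8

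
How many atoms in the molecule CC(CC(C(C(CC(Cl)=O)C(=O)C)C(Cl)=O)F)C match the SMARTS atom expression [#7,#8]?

3

Check the 18 heavy atoms by environment: 12× C → no; 3× O → match; 2× Cl → no; 1× F → no.
That gives 3 matching atoms.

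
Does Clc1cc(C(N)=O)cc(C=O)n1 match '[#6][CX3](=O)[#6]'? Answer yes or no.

No

The pattern [#6][CX3](=O)[#6] describes a carbonyl carbon (no H) flanked by two carbons — a ketone.
The closest candidate here is an aldehyde (-CHO), but the carbonyl carbon has H1, so it is not flanked by two carbons. No other fragment satisfies the full query, so there is no match.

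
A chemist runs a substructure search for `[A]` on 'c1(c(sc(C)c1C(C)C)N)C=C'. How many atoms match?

7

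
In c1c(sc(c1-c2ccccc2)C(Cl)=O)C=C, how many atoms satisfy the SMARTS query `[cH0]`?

4

The query [cH0] means: aromatic carbon with no attached hydrogen (substituted or ring-fusion).
Check the 16 heavy atoms by environment: 1× s (aromatic, H0) → no; 4× c (aromatic, H0) → match; 6× c (aromatic, H1) → no; 1× C (H1) → no; 1× C (H2) → no; 1× C (H0) → no; 1× O (H0) → no; 1× Cl (H0) → no.
That gives 4 matching atoms.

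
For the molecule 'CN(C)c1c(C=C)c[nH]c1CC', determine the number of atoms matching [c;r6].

0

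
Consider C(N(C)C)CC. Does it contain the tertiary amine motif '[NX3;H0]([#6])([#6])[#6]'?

The pattern [NX3;H0]([#6])([#6])[#6] describes a trivalent nitrogen with no H, bonded to three carbons — a tertiary amine.
The molecule carries a dimethylamino group (-N(CH3)2), whose atoms satisfy every constraint of the query, so the pattern matches.

Yes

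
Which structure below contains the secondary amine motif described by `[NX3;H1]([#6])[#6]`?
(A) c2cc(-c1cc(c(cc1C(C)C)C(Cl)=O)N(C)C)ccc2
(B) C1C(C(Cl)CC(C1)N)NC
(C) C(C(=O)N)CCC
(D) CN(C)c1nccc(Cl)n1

[NX3;H1]([#6])[#6] describes a trivalent nitrogen with one H, bonded to two carbons (a secondary amine).
(A) has a dimethylamino group (-N(CH3)2) but the nitrogen has H0, not H1.
(B) contains an N-methylamino group (-NHCH3), which satisfies every atom and bond constraint.
(C) has a primary amide (-C(=O)NH2) but the -C(=O)NH2 nitrogen has H2, not H1.
(D) has a dimethylamino group (-N(CH3)2) but the nitrogen has H0, not H1.
So the answer is (B).

B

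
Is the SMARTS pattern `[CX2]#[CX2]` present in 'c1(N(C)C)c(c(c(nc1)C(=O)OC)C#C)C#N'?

Yes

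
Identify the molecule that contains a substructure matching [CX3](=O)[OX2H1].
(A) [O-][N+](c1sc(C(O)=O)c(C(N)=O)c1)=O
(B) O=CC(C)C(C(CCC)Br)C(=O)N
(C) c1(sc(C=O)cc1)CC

A

[CX3](=O)[OX2H1] describes an sp2 carbon double-bonded to O and single-bonded to an -OH oxygen (a carboxylic acid).
(A) contains a carboxylic acid group (-C(=O)OH), which satisfies every atom and bond constraint.
(B) has an aldehyde (-CHO) but there is no singly-bonded oxygen on the carbonyl carbon.
(C) has an aldehyde (-CHO) but there is no singly-bonded oxygen on the carbonyl carbon.
So the answer is (A).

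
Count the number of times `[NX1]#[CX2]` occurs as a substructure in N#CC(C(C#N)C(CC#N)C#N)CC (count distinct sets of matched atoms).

4

[NX1]#[CX2] is the SMARTS for a nitrile: a nitrogen triple-bonded to a two-connected carbon.
The molecule carries 4 separate instances of a nitrile (-C#N) meeting every constraint; each maps to a distinct set of atoms, giving 4 matches.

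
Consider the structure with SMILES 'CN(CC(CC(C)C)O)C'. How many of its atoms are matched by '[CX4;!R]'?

The query [CX4;!R] means: aliphatic carbon with four total connections, not in a ring.
Check the 10 heavy atoms by environment: 8× C (X4, acyclic) → match; 1× N (X3, acyclic) → no; 1× O (X2, acyclic) → no.
That gives 8 matching atoms.

8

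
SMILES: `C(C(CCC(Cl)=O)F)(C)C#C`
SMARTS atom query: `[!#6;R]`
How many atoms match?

The query [!#6;R] means: non-carbon atom that is part of a ring.
Check the 11 heavy atoms by environment: 8× C (acyclic) → no; 1× O (acyclic) → no; 1× Cl (acyclic) → no; 1× F (acyclic) → no.
No environment satisfies the query, so 0 matching atoms.

0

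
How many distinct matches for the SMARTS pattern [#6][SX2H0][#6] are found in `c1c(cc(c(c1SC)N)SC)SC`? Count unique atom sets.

3

[#6][SX2H0][#6] is the SMARTS for a thioether: an aliphatic sulfur bridging two carbons with no H on the sulfur.
The molecule carries 3 separate instances of a methylthio ether (-SCH3) meeting every constraint; each maps to a distinct set of atoms, giving 3 matches.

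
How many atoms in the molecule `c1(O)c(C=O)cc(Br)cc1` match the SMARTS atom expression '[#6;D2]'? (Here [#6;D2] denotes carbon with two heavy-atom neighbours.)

The query [#6;D2] means: any carbon bonded to exactly two heavy atoms.
Check the 10 heavy atoms by environment: 3× c (aromatic, D2) → match; 3× c (aromatic, D3) → no; 1× Br (D1) → no; 2× O (D1) → no; 1× C (D2) → match.
Summing the matching environments: 3 + 1 = 4 matching atoms.

4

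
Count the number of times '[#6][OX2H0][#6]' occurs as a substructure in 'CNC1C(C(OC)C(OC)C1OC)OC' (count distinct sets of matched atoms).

4

[#6][OX2H0][#6] is the SMARTS for an ether: an aliphatic oxygen bridging two carbons with no H on the oxygen.
The molecule carries 4 separate instances of a methoxy ether (-OCH3) meeting every constraint; each maps to a distinct set of atoms, giving 4 matches.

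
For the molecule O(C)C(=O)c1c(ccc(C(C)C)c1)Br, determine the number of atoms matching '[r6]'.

6

The query [r6] means: r6 matches atoms in a six-membered ring.
Check the 14 heavy atoms by environment: 6× c (aromatic, in 6-ring) → match; 5× C (acyclic) → no; 2× O (acyclic) → no; 1× Br (acyclic) → no.
That gives 6 matching atoms.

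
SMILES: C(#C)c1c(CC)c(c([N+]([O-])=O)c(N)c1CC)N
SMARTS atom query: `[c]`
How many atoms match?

6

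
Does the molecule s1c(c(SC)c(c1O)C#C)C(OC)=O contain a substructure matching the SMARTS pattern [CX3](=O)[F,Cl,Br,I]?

The pattern [CX3](=O)[F,Cl,Br,I] describes a carbonyl carbon bonded to a halogen — an acyl halide.
The closest candidate here is a methyl-ester group (-C(=O)OCH3), but the carbonyl is bonded to -O-C, not to a halogen. No other fragment satisfies the full query, so there is no match.

No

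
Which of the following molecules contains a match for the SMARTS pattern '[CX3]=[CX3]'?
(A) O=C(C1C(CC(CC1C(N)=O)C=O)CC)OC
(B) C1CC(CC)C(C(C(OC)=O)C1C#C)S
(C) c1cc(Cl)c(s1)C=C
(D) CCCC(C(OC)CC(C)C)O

[CX3]=[CX3] describes a non-aromatic C=C double bond between two sp2 carbons (an alkene).
(A) has an ethyl group (-CH2CH3) but its C-C bond is a single bond between CX4 carbons, not CX3=CX3.
(B) has an ethynyl group (-C#CH) but the C-C bond is a triple bond, not a double bond.
(C) contains a vinyl group (-CH=CH2), which satisfies every atom and bond constraint.
(D) has an ethyl group (-CH2CH3) but its C-C bond is a single bond between CX4 carbons, not CX3=CX3.
So the answer is (C).

C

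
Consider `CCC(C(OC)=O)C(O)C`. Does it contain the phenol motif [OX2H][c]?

The pattern [OX2H][c] describes a hydroxyl oxygen attached to an aromatic carbon — a phenol.
The closest candidate here is a hydroxyl group (-OH), but the -OH is on an aliphatic carbon, not an aromatic c. No other fragment satisfies the full query, so there is no match.

No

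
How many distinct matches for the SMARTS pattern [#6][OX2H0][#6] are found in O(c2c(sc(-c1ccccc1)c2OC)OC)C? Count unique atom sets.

3

[#6][OX2H0][#6] is the SMARTS for an ether: an aliphatic oxygen bridging two carbons with no H on the oxygen.
The molecule carries 3 separate instances of a methoxy ether (-OCH3) meeting every constraint; each maps to a distinct set of atoms, giving 3 matches.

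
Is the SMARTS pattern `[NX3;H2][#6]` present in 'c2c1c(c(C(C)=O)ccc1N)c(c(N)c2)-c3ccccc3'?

Yes

The pattern [NX3;H2][#6] describes a trivalent nitrogen with two H attached to carbon — a primary amine.
The molecule carries a primary amino group (-NH2), whose atoms satisfy every constraint of the query, so the pattern matches.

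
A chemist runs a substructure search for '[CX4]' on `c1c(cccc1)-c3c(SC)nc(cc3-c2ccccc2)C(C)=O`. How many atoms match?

2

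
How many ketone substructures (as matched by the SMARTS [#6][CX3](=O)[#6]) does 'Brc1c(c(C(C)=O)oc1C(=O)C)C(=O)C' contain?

3

[#6][CX3](=O)[#6] is the SMARTS for a ketone: a carbonyl carbon (no H) flanked by two carbons.
The molecule carries 3 separate instances of an acetyl/ketone group (-C(=O)CH3) meeting every constraint; each maps to a distinct set of atoms, giving 3 matches.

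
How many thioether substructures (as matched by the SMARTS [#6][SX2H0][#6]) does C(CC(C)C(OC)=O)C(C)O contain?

0

[#6][SX2H0][#6] is the SMARTS for a thioether: an aliphatic sulfur bridging two carbons with no H on the sulfur.
No fragment in the molecule satisfies every constraint, giving 0 matches.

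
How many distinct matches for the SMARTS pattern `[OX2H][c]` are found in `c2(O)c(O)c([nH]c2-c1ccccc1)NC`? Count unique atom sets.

2

[OX2H][c] is the SMARTS for a phenol: a hydroxyl oxygen attached to an aromatic carbon.
The molecule carries 2 separate instances of a hydroxyl group (-OH) meeting every constraint; each maps to a distinct set of atoms, giving 2 matches.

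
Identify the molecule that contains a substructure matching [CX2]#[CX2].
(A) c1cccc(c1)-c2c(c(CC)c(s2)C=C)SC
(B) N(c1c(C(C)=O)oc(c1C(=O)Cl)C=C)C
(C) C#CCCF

[CX2]#[CX2] describes a carbon-carbon triple bond (an alkyne).
(A) has a vinyl group (-CH=CH2) but the C=C is a double bond; both carbons are CX3, not CX2.
(B) has a vinyl group (-CH=CH2) but the C=C is a double bond; both carbons are CX3, not CX2.
(C) contains an ethynyl group (-C#CH), which satisfies every atom and bond constraint.
So the answer is (C).

C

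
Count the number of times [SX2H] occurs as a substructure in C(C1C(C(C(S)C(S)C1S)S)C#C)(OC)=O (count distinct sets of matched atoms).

[SX2H] is the SMARTS for a thiol: an aliphatic sulfur with two connections, one being H.
The molecule carries 4 separate instances of a thiol (-SH) meeting every constraint; each maps to a distinct set of atoms, giving 4 matches.

4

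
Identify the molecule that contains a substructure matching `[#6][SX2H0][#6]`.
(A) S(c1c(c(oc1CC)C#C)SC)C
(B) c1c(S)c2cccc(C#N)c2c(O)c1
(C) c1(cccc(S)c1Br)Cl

A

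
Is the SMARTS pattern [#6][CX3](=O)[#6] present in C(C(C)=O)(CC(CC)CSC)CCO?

The pattern [#6][CX3](=O)[#6] describes a carbonyl carbon (no H) flanked by two carbons — a ketone.
The molecule carries an acetyl/ketone group (-C(=O)CH3), whose atoms satisfy every constraint of the query, so the pattern matches.

Yes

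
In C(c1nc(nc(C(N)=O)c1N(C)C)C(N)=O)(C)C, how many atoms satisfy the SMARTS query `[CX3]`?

2

The query [CX3] means: C with X3: aliphatic carbon with exactly 3 total connections.
Check the 18 heavy atoms by environment: 2× n (aromatic, X2) → no; 4× c (aromatic, X3) → no; 2× C (X3) → match; 2× O (X1) → no; 3× N (X3) → no; 5× C (X4) → no.
That gives 2 matching atoms.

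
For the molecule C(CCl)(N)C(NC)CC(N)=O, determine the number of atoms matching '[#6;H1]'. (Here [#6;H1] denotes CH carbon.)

2

Check the 11 heavy atoms by environment: 2× C (H2) → no; 2× C (H1) → match; 2× N (H2) → no; 1× N (H1) → no; 1× C (H3) → no; 1× Cl (H0) → no; 1× C (H0) → no; 1× O (H0) → no.
That gives 2 matching atoms.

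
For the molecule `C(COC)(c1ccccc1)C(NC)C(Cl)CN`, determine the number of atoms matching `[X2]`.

The query [X2] means: any atom with exactly two total connections (bonds + H).
Check the 17 heavy atoms by environment: 7× C (X4) → no; 6× c (aromatic, X3) → no; 1× Cl (X1) → no; 1× O (X2) → match; 2× N (X3) → no.
That gives 1 matching atom.

1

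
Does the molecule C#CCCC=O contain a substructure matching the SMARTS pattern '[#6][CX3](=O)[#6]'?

No

The pattern [#6][CX3](=O)[#6] describes a carbonyl carbon (no H) flanked by two carbons — a ketone.
The closest candidate here is an aldehyde (-CHO), but the carbonyl carbon has H1, so it is not flanked by two carbons. No other fragment satisfies the full query, so there is no match.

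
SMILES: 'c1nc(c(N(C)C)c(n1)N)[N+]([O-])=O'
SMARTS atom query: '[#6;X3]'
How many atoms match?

4

The query [#6;X3] means: any carbon (aromatic or not) with three total connections.
Check the 13 heavy atoms by environment: 2× n (aromatic, X2) → no; 4× c (aromatic, X3) → match; 1× N (charge +1, X3) → no; 1× O (charge -1, X1) → no; 1× O (X1) → no; 2× N (X3) → no; 2× C (X4) → no.
That gives 4 matching atoms.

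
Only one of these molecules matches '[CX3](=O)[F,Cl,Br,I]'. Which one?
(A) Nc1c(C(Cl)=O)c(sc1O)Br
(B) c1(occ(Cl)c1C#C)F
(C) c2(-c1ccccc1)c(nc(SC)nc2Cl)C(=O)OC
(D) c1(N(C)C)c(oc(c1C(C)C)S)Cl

A

[CX3](=O)[F,Cl,Br,I] describes a carbonyl carbon bonded to a halogen (an acyl halide).
(A) contains an acyl chloride (-C(=O)Cl), which satisfies every atom and bond constraint.
(B) has a chloro substituent but the Cl is not on a carbonyl carbon.
(C) has a methyl-ester group (-C(=O)OCH3) but the carbonyl is bonded to -O-C, not to a halogen.
(D) has a chloro substituent but the Cl is not on a carbonyl carbon.
So the answer is (A).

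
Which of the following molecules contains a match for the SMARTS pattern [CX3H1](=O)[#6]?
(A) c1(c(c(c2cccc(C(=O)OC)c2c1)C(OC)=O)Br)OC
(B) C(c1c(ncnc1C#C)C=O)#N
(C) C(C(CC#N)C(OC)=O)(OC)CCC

[CX3H1](=O)[#6] describes an sp2 carbon with one H, double-bonded to O and single-bonded to carbon (an aldehyde).
(A) has a methyl-ester group (-C(=O)OCH3) but the carbonyl carbon has H0, not H1.
(B) contains an aldehyde (-CHO), which satisfies every atom and bond constraint.
(C) has a methyl-ester group (-C(=O)OCH3) but the carbonyl carbon has H0, not H1.
So the answer is (B).

B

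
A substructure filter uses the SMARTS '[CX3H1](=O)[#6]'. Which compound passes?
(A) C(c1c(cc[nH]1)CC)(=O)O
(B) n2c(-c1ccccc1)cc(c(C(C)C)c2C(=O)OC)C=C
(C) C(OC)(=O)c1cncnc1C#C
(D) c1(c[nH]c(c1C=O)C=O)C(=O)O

D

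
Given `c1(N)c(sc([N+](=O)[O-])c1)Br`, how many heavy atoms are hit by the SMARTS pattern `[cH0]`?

Check the 10 heavy atoms by environment: 1× s (aromatic, H0) → no; 3× c (aromatic, H0) → match; 1× c (aromatic, H1) → no; 1× N (charge +1, H0) → no; 1× O (charge -1, H0) → no; 1× O (H0) → no; 1× N (H2) → no; 1× Br (H0) → no.
That gives 3 matching atoms.

3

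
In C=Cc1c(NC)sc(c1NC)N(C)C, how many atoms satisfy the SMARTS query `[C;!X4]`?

The query [C;!X4] means: aliphatic carbon that does not have four total connections.
Check the 14 heavy atoms by environment: 1× s (aromatic, X2) → no; 4× c (aromatic, X3) → no; 3× N (X3) → no; 4× C (X4) → no; 2× C (X3) → match.
That gives 2 matching atoms.

2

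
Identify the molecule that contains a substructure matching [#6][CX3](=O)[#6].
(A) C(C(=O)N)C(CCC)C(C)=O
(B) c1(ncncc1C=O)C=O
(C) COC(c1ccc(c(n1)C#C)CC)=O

A

[#6][CX3](=O)[#6] describes a carbonyl carbon (no H) flanked by two carbons (a ketone).
(A) contains an acetyl/ketone group (-C(=O)CH3), which satisfies every atom and bond constraint.
(B) has an aldehyde (-CHO) but the carbonyl carbon has H1, so it is not flanked by two carbons.
(C) has a methyl-ester group (-C(=O)OCH3) but one neighbour of the carbonyl carbon is O, not C.
So the answer is (A).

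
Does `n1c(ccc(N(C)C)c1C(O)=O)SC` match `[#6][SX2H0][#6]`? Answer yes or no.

Yes

The pattern [#6][SX2H0][#6] describes an aliphatic sulfur bridging two carbons with no H on the sulfur — a thioether.
The molecule carries a methylthio ether (-SCH3), whose atoms satisfy every constraint of the query, so the pattern matches.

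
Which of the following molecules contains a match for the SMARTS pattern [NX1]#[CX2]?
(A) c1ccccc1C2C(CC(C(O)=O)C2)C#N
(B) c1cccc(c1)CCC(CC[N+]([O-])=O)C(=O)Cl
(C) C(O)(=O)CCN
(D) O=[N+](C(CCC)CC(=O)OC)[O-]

[NX1]#[CX2] describes a nitrogen triple-bonded to a two-connected carbon (a nitrile).
(A) contains a nitrile (-C#N), which satisfies every atom and bond constraint.
(B) has a nitro group (-[N+](=O)[O-]) but there is no C#N triple bond.
(C) has a primary amino group (-NH2) but the nitrogen is NX3 (three connections), not NX1 triple-bonded.
(D) has a nitro group (-[N+](=O)[O-]) but there is no C#N triple bond.
So the answer is (A).

A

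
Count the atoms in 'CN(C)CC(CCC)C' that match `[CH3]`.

4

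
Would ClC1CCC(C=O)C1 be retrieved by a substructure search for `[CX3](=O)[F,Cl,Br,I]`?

The pattern [CX3](=O)[F,Cl,Br,I] describes a carbonyl carbon bonded to a halogen — an acyl halide.
The closest candidate here is a chloro substituent, but the Cl is not on a carbonyl carbon. No other fragment satisfies the full query, so there is no match.

No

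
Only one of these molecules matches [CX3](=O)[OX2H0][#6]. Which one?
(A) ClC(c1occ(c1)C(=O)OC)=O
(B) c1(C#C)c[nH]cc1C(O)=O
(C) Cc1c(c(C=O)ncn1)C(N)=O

[CX3](=O)[OX2H0][#6] describes a carbonyl carbon bonded to an oxygen that is itself bonded to carbon (no H on that O) (an ester).
(A) contains a methyl-ester group (-C(=O)OCH3), which satisfies every atom and bond constraint.
(B) has a carboxylic acid group (-C(=O)OH) but the singly-bonded O carries H (OX2H1, not H0).
(C) has a primary amide (-C(=O)NH2) but the carbonyl is bonded to N, not to an O-C linkage.
So the answer is (A).

A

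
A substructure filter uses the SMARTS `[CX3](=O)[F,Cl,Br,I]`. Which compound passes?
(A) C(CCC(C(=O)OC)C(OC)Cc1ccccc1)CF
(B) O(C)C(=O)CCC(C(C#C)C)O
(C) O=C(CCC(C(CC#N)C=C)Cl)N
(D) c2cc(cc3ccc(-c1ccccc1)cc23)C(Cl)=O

D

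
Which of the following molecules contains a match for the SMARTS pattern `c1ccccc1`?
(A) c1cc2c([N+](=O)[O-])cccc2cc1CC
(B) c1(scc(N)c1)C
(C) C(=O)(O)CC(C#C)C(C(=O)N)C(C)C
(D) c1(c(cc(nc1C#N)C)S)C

A

c1ccccc1 describes six aromatic carbons in a ring (a benzene ring).
(A) contains the required atom environment, so the pattern matches.
(B) has a methyl group (-CH3) but no six-membered all-carbon aromatic ring is present.
(C) has a methyl group (-CH3) but no six-membered all-carbon aromatic ring is present.
(D) has a methyl group (-CH3) but no six-membered all-carbon aromatic ring is present.
So the answer is (A).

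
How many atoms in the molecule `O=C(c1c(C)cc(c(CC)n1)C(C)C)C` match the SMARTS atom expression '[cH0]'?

4

Check the 15 heavy atoms by environment: 1× n (aromatic, H0) → no; 4× c (aromatic, H0) → match; 1× c (aromatic, H1) → no; 1× C (H1) → no; 5× C (H3) → no; 1× C (H2) → no; 1× C (H0) → no; 1× O (H0) → no.
That gives 4 matching atoms.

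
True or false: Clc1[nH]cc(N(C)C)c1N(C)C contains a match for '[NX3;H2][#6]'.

The pattern [NX3;H2][#6] describes a trivalent nitrogen with two H attached to carbon — a primary amine.
The closest candidate here is a dimethylamino group (-N(CH3)2), but the nitrogen has H0, not H2. No other fragment satisfies the full query, so there is no match.

False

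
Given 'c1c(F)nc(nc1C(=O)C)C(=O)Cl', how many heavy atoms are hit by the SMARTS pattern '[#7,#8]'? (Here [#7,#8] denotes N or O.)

4

Check the 13 heavy atoms by environment: 2× n (aromatic) → match; 4× c (aromatic) → no; 3× C → no; 2× O → match; 1× Cl → no; 1× F → no.
Summing the matching environments: 2 + 2 = 4 matching atoms.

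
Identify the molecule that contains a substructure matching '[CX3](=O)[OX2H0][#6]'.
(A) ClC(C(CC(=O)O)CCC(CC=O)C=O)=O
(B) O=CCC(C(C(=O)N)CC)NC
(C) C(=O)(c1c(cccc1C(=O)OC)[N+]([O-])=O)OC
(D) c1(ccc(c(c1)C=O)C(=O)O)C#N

C

[CX3](=O)[OX2H0][#6] describes a carbonyl carbon bonded to an oxygen that is itself bonded to carbon (no H on that O) (an ester).
(A) has a carboxylic acid group (-C(=O)OH) but the singly-bonded O carries H (OX2H1, not H0).
(B) has a primary amide (-C(=O)NH2) but the carbonyl is bonded to N, not to an O-C linkage.
(C) contains a methyl-ester group (-C(=O)OCH3), which satisfies every atom and bond constraint.
(D) has a carboxylic acid group (-C(=O)OH) but the singly-bonded O carries H (OX2H1, not H0).
So the answer is (C).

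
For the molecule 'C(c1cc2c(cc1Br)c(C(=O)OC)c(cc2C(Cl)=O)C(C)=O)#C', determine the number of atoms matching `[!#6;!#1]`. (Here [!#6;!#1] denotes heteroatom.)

6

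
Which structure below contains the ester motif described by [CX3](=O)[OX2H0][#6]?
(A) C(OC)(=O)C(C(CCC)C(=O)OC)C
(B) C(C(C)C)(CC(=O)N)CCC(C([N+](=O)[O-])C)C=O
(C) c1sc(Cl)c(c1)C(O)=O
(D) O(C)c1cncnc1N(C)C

[CX3](=O)[OX2H0][#6] describes a carbonyl carbon bonded to an oxygen that is itself bonded to carbon (no H on that O) (an ester).
(A) contains a methyl-ester group (-C(=O)OCH3), which satisfies every atom and bond constraint.
(B) has a primary amide (-C(=O)NH2) but the carbonyl is bonded to N, not to an O-C linkage.
(C) has a carboxylic acid group (-C(=O)OH) but the singly-bonded O carries H (OX2H1, not H0).
(D) has a methoxy ether (-OCH3) but the ether oxygen is not adjacent to a C=O carbon.
So the answer is (A).

A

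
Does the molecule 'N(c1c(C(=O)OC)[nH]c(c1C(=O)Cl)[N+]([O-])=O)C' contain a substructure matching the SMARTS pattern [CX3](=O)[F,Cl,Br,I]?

Yes

The pattern [CX3](=O)[F,Cl,Br,I] describes a carbonyl carbon bonded to a halogen — an acyl halide.
The molecule carries an acyl chloride (-C(=O)Cl), whose atoms satisfy every constraint of the query, so the pattern matches.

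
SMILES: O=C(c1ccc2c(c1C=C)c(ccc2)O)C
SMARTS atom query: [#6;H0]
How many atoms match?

The query [#6;H0] means: any carbon with no attached hydrogen.
Check the 16 heavy atoms by environment: 5× c (aromatic, H0) → match; 5× c (aromatic, H1) → no; 1× C (H1) → no; 1× C (H2) → no; 1× C (H0) → match; 1× O (H0) → no; 1× C (H3) → no; 1× O (H1) → no.
Summing the matching environments: 5 + 1 = 6 matching atoms.

6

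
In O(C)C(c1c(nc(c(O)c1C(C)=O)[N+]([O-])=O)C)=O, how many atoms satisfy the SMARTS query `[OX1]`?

The query [OX1] means: aliphatic oxygen with one total connection — typically a carbonyl =O or an oxide.
Check the 18 heavy atoms by environment: 1× n (aromatic, X2) → no; 5× c (aromatic, X3) → no; 3× C (X4) → no; 2× C (X3) → no; 3× O (X1) → match; 2× O (X2) → no; 1× N (charge +1, X3) → no; 1× O (charge -1, X1) → match.
Summing the matching environments: 3 + 1 = 4 matching atoms.

4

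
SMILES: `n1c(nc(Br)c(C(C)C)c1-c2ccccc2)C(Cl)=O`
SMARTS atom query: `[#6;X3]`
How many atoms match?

11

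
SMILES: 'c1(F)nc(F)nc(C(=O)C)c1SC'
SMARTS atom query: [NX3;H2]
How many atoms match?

The query [NX3;H2] means: aliphatic N with 3 total connections, two of them H — an -NH2 nitrogen (amine or amide).
Check the 13 heavy atoms by environment: 2× n (aromatic, H0, X2) → no; 4× c (aromatic, H0, X3) → no; 1× S (H0, X2) → no; 2× C (H3, X4) → no; 2× F (H0, X1) → no; 1× C (H0, X3) → no; 1× O (H0, X1) → no.
No environment satisfies the query, so 0 matching atoms.

0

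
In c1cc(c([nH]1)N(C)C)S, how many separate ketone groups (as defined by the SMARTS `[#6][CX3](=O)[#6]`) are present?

0

[#6][CX3](=O)[#6] is the SMARTS for a ketone: a carbonyl carbon (no H) flanked by two carbons.
No fragment in the molecule satisfies every constraint, giving 0 matches.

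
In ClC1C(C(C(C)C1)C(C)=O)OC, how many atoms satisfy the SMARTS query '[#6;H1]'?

4

The query [#6;H1] means: any carbon bearing exactly one hydrogen.
Check the 12 heavy atoms by environment: 1× C (H2) → no; 4× C (H1) → match; 2× O (H0) → no; 3× C (H3) → no; 1× C (H0) → no; 1× Cl (H0) → no.
That gives 4 matching atoms.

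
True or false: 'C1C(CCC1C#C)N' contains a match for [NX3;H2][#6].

True

The pattern [NX3;H2][#6] describes a trivalent nitrogen with two H attached to carbon — a primary amine.
The molecule carries a primary amino group (-NH2), whose atoms satisfy every constraint of the query, so the pattern matches.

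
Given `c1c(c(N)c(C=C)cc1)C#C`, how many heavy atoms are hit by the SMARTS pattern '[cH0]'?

Check the 11 heavy atoms by environment: 3× c (aromatic, H0) → match; 3× c (aromatic, H1) → no; 1× C (H0) → no; 2× C (H1) → no; 1× N (H2) → no; 1× C (H2) → no.
That gives 3 matching atoms.

3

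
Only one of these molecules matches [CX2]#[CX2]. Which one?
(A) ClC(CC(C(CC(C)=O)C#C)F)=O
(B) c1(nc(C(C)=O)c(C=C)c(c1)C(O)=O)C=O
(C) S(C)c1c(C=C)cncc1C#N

A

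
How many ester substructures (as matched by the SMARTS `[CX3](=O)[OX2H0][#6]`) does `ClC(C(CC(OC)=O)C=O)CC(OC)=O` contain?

[CX3](=O)[OX2H0][#6] is the SMARTS for an ester: a carbonyl carbon bonded to an oxygen that is itself bonded to carbon (no H on that O).
The molecule carries 2 separate instances of a methyl-ester group (-C(=O)OCH3) meeting every constraint; each maps to a distinct set of atoms, giving 2 matches.

2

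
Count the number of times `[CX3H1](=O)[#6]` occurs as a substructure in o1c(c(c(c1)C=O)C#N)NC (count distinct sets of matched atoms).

1

[CX3H1](=O)[#6] is the SMARTS for an aldehyde: an sp2 carbon with one H, double-bonded to O and single-bonded to carbon.
Exactly one fragment in the molecule meets all constraints, giving 1 match.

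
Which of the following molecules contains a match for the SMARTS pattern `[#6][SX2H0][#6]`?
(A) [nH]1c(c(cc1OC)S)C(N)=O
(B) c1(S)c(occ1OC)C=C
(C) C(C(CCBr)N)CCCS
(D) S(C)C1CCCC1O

D

[#6][SX2H0][#6] describes an aliphatic sulfur bridging two carbons with no H on the sulfur (a thioether).
(A) has a thiol (-SH) but the sulfur has H1, not H0 bridging two carbons.
(B) has a thiol (-SH) but the sulfur has H1, not H0 bridging two carbons.
(C) has a thiol (-SH) but the sulfur has H1, not H0 bridging two carbons.
(D) contains a methylthio ether (-SCH3), which satisfies every atom and bond constraint.
So the answer is (D).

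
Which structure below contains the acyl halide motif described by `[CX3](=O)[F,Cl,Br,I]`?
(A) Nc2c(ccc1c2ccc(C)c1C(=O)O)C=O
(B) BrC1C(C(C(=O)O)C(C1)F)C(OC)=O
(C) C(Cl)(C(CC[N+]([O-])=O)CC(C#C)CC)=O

C

[CX3](=O)[F,Cl,Br,I] describes a carbonyl carbon bonded to a halogen (an acyl halide).
(A) has a carboxylic acid group (-C(=O)OH) but the carbonyl is bonded to -OH, not to a halogen.
(B) has a methyl-ester group (-C(=O)OCH3) but the carbonyl is bonded to -O-C, not to a halogen.
(C) contains an acyl chloride (-C(=O)Cl), which satisfies every atom and bond constraint.
So the answer is (C).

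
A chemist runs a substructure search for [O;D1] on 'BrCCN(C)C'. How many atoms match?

The query [O;D1] means: aliphatic oxygen bonded to exactly one heavy atom.
Check the 6 heavy atoms by environment: 2× C (D2) → no; 1× N (D3) → no; 2× C (D1) → no; 1× Br (D1) → no.
No environment satisfies the query, so 0 matching atoms.

0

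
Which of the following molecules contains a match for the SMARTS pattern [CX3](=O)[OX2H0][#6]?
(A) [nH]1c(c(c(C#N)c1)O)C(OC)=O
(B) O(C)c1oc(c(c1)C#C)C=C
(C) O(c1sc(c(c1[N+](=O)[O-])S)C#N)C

[CX3](=O)[OX2H0][#6] describes a carbonyl carbon bonded to an oxygen that is itself bonded to carbon (no H on that O) (an ester).
(A) contains a methyl-ester group (-C(=O)OCH3), which satisfies every atom and bond constraint.
(B) has a methoxy ether (-OCH3) but the ether oxygen is not adjacent to a C=O carbon.
(C) has a methoxy ether (-OCH3) but the ether oxygen is not adjacent to a C=O carbon.
So the answer is (A).

A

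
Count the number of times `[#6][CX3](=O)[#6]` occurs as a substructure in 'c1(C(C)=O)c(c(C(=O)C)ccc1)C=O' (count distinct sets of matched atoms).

2

[#6][CX3](=O)[#6] is the SMARTS for a ketone: a carbonyl carbon (no H) flanked by two carbons.
The molecule carries 2 separate instances of an acetyl/ketone group (-C(=O)CH3) meeting every constraint; each maps to a distinct set of atoms, giving 2 matches.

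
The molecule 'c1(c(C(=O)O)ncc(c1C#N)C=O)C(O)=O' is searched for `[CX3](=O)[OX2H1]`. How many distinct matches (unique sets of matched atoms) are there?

[CX3](=O)[OX2H1] is the SMARTS for a carboxylic acid: an sp2 carbon double-bonded to O and single-bonded to an -OH oxygen.
The molecule carries 2 separate instances of a carboxylic acid group (-C(=O)OH) meeting every constraint; each maps to a distinct set of atoms, giving 2 matches.

2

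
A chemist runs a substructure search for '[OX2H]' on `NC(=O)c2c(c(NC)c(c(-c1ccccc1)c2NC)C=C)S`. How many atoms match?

0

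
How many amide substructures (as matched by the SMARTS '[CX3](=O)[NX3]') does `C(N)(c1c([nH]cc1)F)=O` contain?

1

[CX3](=O)[NX3] is the SMARTS for an amide: a carbonyl carbon bonded to a trivalent nitrogen.
Exactly one fragment in the molecule meets all constraints, giving 1 match.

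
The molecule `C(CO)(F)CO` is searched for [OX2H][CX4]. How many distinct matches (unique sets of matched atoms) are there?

2

[OX2H][CX4] is the SMARTS for an aliphatic alcohol: a hydroxyl oxygen bound to an sp3 (X4) carbon.
The molecule carries 2 separate instances of a hydroxyl group (-OH) meeting every constraint; each maps to a distinct set of atoms, giving 2 matches.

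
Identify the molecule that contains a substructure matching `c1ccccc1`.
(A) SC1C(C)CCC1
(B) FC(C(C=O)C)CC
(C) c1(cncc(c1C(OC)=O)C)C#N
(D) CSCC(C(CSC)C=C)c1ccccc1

D

c1ccccc1 describes six aromatic carbons in a ring (a benzene ring).
(A) has a methyl group (-CH3) but no six-membered all-carbon aromatic ring is present.
(B) has a methyl group (-CH3) but no six-membered all-carbon aromatic ring is present.
(C) has a methyl group (-CH3) but no six-membered all-carbon aromatic ring is present.
(D) contains a phenyl ring, which satisfies every atom and bond constraint.
So the answer is (D).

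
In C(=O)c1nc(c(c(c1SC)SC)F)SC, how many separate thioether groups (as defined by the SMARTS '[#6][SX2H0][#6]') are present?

3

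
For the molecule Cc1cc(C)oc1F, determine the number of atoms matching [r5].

5

The query [r5] means: r5 matches atoms in a five-membered ring.
Check the 8 heavy atoms by environment: 1× o (aromatic, in 5-ring) → match; 4× c (aromatic, in 5-ring) → match; 2× C (acyclic) → no; 1× F (acyclic) → no.
Summing the matching environments: 1 + 4 = 5 matching atoms.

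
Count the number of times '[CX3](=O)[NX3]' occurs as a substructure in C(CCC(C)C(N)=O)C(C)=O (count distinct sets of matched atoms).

[CX3](=O)[NX3] is the SMARTS for an amide: a carbonyl carbon bonded to a trivalent nitrogen.
Exactly one fragment in the molecule meets all constraints, giving 1 match.

1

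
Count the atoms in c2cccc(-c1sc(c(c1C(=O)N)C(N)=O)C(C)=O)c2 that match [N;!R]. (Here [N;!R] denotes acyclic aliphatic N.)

2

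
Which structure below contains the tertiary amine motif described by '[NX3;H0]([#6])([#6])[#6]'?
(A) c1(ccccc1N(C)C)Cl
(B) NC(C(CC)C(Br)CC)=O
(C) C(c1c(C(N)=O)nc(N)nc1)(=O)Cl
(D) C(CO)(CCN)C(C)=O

[NX3;H0]([#6])([#6])[#6] describes a trivalent nitrogen with no H, bonded to three carbons (a tertiary amine).
(A) contains a dimethylamino group (-N(CH3)2), which satisfies every atom and bond constraint.
(B) has a primary amide (-C(=O)NH2) but the amide nitrogen has H2 and only one carbon neighbour.
(C) has a primary amino group (-NH2) but the nitrogen has H2, not H0 with three carbons.
(D) has a primary amino group (-NH2) but the nitrogen has H2, not H0 with three carbons.
So the answer is (A).

A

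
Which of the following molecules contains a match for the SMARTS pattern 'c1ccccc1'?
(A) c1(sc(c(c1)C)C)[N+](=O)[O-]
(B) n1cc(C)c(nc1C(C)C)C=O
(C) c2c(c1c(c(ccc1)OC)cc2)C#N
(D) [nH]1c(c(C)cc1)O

C

c1ccccc1 describes six aromatic carbons in a ring (a benzene ring).
(A) has a methyl group (-CH3) but no six-membered all-carbon aromatic ring is present.
(B) has a methyl group (-CH3) but no six-membered all-carbon aromatic ring is present.
(C) contains the required atom environment, so the pattern matches.
(D) has a methyl group (-CH3) but no six-membered all-carbon aromatic ring is present.
So the answer is (C).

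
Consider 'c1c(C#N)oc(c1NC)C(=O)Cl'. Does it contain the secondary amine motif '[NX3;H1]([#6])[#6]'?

Yes

The pattern [NX3;H1]([#6])[#6] describes a trivalent nitrogen with one H, bonded to two carbons — a secondary amine.
The molecule carries an N-methylamino group (-NHCH3), whose atoms satisfy every constraint of the query, so the pattern matches.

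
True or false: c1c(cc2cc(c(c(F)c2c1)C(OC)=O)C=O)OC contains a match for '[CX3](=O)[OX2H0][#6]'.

The pattern [CX3](=O)[OX2H0][#6] describes a carbonyl carbon bonded to an oxygen that is itself bonded to carbon (no H on that O) — an ester.
The molecule carries a methyl-ester group (-C(=O)OCH3), whose atoms satisfy every constraint of the query, so the pattern matches.

True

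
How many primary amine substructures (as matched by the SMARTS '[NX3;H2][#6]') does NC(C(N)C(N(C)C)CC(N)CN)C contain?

[NX3;H2][#6] is the SMARTS for a primary amine: a trivalent nitrogen with two H attached to carbon.
The molecule carries 4 separate instances of a primary amino group (-NH2) meeting every constraint; each maps to a distinct set of atoms, giving 4 matches.

4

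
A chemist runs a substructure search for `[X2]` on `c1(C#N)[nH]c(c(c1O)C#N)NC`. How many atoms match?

3

The query [X2] means: any atom with exactly two total connections (bonds + H).
Check the 12 heavy atoms by environment: 1× n (aromatic, X3) → no; 4× c (aromatic, X3) → no; 2× C (X2) → match; 2× N (X1) → no; 1× O (X2) → match; 1× N (X3) → no; 1× C (X4) → no.
Summing the matching environments: 2 + 1 = 3 matching atoms.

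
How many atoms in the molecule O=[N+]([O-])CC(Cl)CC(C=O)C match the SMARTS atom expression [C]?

6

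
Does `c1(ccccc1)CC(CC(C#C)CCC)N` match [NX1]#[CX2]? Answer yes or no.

No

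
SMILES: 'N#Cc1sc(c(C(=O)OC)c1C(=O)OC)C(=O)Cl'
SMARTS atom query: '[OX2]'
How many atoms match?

The query [OX2] means: aliphatic oxygen with two total connections — ether, hydroxyl, or ester single-bond O.
Check the 18 heavy atoms by environment: 1× s (aromatic, X2) → no; 4× c (aromatic, X3) → no; 3× C (X3) → no; 3× O (X1) → no; 1× Cl (X1) → no; 1× C (X2) → no; 1× N (X1) → no; 2× O (X2) → match; 2× C (X4) → no.
That gives 2 matching atoms.

2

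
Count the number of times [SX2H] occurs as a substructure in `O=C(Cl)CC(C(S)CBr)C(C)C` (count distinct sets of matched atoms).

1

[SX2H] is the SMARTS for a thiol: an aliphatic sulfur with two connections, one being H.
Exactly one fragment in the molecule meets all constraints, giving 1 match.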